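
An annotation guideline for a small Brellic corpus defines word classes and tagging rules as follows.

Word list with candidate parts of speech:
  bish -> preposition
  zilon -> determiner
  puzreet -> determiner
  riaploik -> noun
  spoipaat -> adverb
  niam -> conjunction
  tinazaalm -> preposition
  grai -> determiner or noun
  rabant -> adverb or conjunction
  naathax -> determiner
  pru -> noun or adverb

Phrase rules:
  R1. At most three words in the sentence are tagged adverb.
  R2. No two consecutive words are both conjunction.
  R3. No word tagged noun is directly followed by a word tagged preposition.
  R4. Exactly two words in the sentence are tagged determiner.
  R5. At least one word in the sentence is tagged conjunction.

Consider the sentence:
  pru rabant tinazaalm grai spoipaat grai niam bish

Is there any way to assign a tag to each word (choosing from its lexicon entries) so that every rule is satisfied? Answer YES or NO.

YES

Candidates per position — 1:pru {noun,adverb}; 2:rabant {adverb,conjunction}; 3:tinazaalm {preposition}; 4:grai {determiner,noun}; 5:spoipaat {adverb}; 6:grai {determiner,noun}; 7:niam {conjunction}; 8:bish {preposition}.
One satisfying assignment: noun adverb preposition determiner adverb determiner conjunction preposition.
Verifying each rule — rule 1 ✓; rule 2 ✓; rule 3 ✓; rule 4 ✓; rule 5 ✓.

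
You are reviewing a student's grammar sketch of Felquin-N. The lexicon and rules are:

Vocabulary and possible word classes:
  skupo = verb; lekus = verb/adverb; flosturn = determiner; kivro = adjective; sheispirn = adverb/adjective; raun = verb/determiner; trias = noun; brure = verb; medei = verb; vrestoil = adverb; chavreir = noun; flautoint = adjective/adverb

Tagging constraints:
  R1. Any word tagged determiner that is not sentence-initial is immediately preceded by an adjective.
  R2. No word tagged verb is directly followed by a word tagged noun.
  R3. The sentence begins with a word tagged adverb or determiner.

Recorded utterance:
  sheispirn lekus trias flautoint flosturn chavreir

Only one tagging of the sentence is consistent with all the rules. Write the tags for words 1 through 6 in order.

adverb adverb noun adjective determiner noun

Candidates per position — 1:sheispirn {adverb,adjective}; 2:lekus {verb,adverb}; 3:trias {noun}; 4:flautoint {adjective,adverb}; 5:flosturn {determiner}; 6:chavreir {noun}.
Position 1: adjective is ruled out by rule 3; that leaves adverb.
Position 2: verb is ruled out by rule 2; that leaves adverb.
Position 4: adverb is ruled out by rule 1; that leaves adjective.
The unique satisfying tagging is: adverb adverb noun adjective determiner noun.
Check: rule 1 satisfied; rule 2 satisfied; rule 3 satisfied.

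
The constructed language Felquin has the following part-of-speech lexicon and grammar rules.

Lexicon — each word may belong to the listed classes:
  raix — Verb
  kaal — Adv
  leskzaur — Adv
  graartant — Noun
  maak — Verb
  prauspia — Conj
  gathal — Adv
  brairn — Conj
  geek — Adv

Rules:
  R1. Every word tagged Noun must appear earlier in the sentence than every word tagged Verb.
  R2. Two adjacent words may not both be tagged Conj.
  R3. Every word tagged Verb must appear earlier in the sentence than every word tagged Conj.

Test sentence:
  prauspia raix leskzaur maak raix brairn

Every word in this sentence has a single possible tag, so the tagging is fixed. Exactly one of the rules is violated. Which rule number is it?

Fixed tagging: Conj Verb Adv Verb Verb Conj.
Applying the rules: R1 ✓, R2 ✓, R3 ✗.
Only rule 3 fails.

3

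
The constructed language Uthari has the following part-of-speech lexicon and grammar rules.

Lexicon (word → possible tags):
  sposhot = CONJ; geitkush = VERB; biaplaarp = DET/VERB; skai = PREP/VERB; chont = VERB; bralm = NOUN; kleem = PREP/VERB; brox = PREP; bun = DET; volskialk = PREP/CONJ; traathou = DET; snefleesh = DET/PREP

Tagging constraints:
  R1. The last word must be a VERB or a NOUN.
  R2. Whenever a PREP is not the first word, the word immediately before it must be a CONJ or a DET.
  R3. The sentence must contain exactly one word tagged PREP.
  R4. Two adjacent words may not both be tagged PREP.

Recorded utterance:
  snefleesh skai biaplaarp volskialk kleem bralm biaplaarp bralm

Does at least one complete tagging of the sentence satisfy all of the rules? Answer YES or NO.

Candidates per position — 1:snefleesh {DET,PREP}; 2:skai {PREP,VERB}; 3:biaplaarp {DET,VERB}; 4:volskialk {PREP,CONJ}; 5:kleem {PREP,VERB}; 6:bralm {NOUN}; 7:biaplaarp {DET,VERB}; 8:bralm {NOUN}.
One satisfying assignment: DET VERB VERB CONJ PREP NOUN DET NOUN.
Verifying each rule — rule 1 ok; rule 2 ok; rule 3 ok; rule 4 ok.

YES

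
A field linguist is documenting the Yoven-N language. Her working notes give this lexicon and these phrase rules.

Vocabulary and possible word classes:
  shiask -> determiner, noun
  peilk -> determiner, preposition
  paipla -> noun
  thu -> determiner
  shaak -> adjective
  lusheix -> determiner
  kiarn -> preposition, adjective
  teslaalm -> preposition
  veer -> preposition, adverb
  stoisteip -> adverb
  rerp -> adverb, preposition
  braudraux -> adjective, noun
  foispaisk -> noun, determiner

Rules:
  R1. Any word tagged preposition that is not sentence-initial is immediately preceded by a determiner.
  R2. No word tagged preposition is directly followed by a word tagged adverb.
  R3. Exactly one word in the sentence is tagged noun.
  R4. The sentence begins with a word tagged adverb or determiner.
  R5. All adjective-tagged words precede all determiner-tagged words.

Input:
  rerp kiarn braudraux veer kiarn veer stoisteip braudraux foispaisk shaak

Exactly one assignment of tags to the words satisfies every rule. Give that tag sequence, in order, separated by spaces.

Candidates per position — 1:rerp {adverb,preposition}; 2:kiarn {preposition,adjective}; 3:braudraux {adjective,noun}; 4:veer {preposition,adverb}; 5:kiarn {preposition,adjective}; 6:veer {preposition,adverb}; 7:stoisteip {adverb}; 8:braudraux {adjective,noun}; 9:foispaisk {noun,determiner}; 10:shaak {adjective}.
If word 1 were preposition, no tagging could satisfy rule 4; so word 1 is adverb.
If word 2 were preposition, no tagging could satisfy rule 1; so word 2 is adjective.
If word 4 were preposition, no tagging could satisfy rule 1; so word 4 is adverb.
If word 5 were preposition, no tagging could satisfy rule 1; so word 5 is adjective.
If word 6 were preposition, no tagging could satisfy rule 1; so word 6 is adverb.
If word 9 were determiner, no tagging could satisfy rule 5; so word 9 is noun.
If word 3 were noun, no tagging could satisfy rule 3; so word 3 is adjective.
If word 8 were noun, no tagging could satisfy rule 3; so word 8 is adjective.
The only consistent sequence is: adverb adjective adjective adverb adjective adverb adverb adjective noun adjective.
Check: rule 1 satisfied; rule 2 satisfied; rule 3 satisfied; rule 4 satisfied; rule 5 satisfied.

adverb adjective adjective adverb adjective adverb adverb adjective noun adjective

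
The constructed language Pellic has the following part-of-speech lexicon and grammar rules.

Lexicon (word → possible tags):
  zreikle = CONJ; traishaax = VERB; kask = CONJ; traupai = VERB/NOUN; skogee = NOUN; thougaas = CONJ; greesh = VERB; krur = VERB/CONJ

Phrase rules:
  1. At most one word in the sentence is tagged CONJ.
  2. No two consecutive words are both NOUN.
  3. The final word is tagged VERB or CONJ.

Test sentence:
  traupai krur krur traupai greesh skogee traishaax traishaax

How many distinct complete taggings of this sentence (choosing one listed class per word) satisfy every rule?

12

Candidates per position — 1:traupai {VERB,NOUN}; 2:krur {VERB,CONJ}; 3:krur {VERB,CONJ}; 4:traupai {VERB,NOUN}; 5:greesh {VERB}; 6:skogee {NOUN}; 7:traishaax {VERB}; 8:traishaax {VERB}.
There are 16 candidate sequences in total.
Checking each against the rules leaves 12 sequences.
Count = 12.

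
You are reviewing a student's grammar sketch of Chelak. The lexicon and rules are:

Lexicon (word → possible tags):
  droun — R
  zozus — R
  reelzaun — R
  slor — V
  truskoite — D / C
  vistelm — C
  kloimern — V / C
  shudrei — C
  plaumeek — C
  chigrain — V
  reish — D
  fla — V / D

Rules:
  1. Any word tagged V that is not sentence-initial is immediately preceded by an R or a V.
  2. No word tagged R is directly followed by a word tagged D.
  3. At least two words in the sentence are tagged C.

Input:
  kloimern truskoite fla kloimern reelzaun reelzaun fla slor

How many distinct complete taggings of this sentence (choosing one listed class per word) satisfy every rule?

Candidates per position — 1:kloimern {V,C}; 2:truskoite {D,C}; 3:fla {V,D}; 4:kloimern {V,C}; 5:reelzaun {R}; 6:reelzaun {R}; 7:fla {V,D}; 8:slor {V}.
There are 32 candidate sequences in total.
The sequences that satisfy every rule: V C D C R R V V; C D D C R R V V; C C D C R R V V.
Count = 3.

3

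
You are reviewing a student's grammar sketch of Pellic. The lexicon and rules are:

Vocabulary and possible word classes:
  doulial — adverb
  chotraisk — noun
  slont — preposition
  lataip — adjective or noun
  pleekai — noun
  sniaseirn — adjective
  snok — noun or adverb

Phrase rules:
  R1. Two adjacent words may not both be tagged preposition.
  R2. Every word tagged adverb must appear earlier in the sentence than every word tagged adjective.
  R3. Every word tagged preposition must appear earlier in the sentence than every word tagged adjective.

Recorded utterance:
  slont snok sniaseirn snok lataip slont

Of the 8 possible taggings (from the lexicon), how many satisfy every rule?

Candidates per position — 1:slont {preposition}; 2:snok {noun,adverb}; 3:sniaseirn {adjective}; 4:snok {noun,adverb}; 5:lataip {adjective,noun}; 6:slont {preposition}.
There are 8 candidate sequences in total.
Rule 3 cannot be satisfied by any choice of tags from the lexicon.
So there is no consistent tagging.
Count = 0.

0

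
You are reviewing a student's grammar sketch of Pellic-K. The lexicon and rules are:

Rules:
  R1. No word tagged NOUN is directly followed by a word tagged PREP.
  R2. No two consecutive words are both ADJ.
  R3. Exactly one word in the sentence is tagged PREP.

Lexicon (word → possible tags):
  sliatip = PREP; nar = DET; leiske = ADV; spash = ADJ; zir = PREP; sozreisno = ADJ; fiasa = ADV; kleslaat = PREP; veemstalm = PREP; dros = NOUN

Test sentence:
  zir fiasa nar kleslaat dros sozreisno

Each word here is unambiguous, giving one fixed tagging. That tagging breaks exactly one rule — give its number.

3

Fixed tagging: PREP ADV DET PREP NOUN ADJ.
Applying the rules: R1 ok, R2 ok, R3 fails.
Only rule 3 fails.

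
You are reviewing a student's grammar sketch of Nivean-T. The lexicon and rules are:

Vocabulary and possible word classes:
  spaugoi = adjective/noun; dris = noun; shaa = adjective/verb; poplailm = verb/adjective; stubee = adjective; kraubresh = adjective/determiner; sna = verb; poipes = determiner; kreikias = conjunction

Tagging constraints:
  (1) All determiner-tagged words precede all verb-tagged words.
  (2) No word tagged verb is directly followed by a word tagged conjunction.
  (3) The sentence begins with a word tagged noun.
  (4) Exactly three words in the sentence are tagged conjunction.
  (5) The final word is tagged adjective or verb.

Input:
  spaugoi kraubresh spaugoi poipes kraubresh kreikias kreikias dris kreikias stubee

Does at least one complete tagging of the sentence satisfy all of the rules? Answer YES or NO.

YES

Candidates per position — 1:spaugoi {adjective,noun}; 2:kraubresh {adjective,determiner}; 3:spaugoi {adjective,noun}; 4:poipes {determiner}; 5:kraubresh {adjective,determiner}; 6:kreikias {conjunction}; 7:kreikias {conjunction}; 8:dris {noun}; 9:kreikias {conjunction}; 10:stubee {adjective}.
One satisfying assignment: noun determiner noun determiner determiner conjunction conjunction noun conjunction adjective.
Verifying each rule — rule 1 ok; rule 2 ok; rule 3 ok; rule 4 ok; rule 5 ok.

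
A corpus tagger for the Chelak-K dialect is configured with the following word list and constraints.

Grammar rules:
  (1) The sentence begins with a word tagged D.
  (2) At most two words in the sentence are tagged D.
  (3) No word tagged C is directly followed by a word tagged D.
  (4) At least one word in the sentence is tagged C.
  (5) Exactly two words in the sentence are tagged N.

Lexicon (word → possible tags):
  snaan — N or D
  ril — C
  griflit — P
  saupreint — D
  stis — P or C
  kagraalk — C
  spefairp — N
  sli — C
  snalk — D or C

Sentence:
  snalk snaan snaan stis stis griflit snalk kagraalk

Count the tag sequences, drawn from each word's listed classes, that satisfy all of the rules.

Candidates per position — 1:snalk {D,C}; 2:snaan {N,D}; 3:snaan {N,D}; 4:stis {P,C}; 5:stis {P,C}; 6:griflit {P}; 7:snalk {D,C}; 8:kagraalk {C}.
There are 64 candidate sequences in total.
Checking each against the rules leaves 8 sequences.
Count = 8.

8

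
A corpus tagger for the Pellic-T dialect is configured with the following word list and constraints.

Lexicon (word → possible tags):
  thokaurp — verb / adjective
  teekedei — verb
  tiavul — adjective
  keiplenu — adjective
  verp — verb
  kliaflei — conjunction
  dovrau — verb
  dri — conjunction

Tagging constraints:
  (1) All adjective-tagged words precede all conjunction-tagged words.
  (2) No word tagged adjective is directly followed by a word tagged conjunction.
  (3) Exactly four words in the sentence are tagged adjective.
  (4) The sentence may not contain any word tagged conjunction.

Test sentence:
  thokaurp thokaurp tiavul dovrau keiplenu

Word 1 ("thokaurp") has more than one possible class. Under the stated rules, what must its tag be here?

adjective

Candidates per position — 1:thokaurp {verb,adjective}; 2:thokaurp {verb,adjective}; 3:tiavul {adjective}; 4:dovrau {verb}; 5:keiplenu {adjective}.
Position 1: tagging it verb would leave rule 3 unsatisfiable, so it must be adjective.
Position 2: tagging it verb would leave rule 3 unsatisfiable, so it must be adjective.
That leaves exactly one tagging: adjective adjective adjective verb adjective.
Rule-by-rule: rule 1 ✓; rule 2 ✓; rule 3 ✓; rule 4 ✓.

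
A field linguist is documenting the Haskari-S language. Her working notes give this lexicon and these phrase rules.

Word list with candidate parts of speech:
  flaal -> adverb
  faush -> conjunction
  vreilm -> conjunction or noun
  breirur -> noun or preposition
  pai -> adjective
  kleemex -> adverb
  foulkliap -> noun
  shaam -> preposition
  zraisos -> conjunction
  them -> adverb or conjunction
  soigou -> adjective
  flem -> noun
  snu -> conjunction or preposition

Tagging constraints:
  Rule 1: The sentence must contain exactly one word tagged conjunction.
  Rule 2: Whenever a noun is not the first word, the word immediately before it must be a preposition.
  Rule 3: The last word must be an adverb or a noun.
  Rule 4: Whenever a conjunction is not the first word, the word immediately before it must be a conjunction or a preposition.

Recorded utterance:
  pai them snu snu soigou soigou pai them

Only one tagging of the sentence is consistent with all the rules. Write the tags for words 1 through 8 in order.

Candidates per position — 1:pai {adjective}; 2:them {adverb,conjunction}; 3:snu {conjunction,preposition}; 4:snu {conjunction,preposition}; 5:soigou {adjective}; 6:soigou {adjective}; 7:pai {adjective}; 8:them {adverb,conjunction}.
Position 2: tagging it conjunction would leave rule 4 unsatisfiable, so it must be adverb.
Position 3: tagging it conjunction would leave rule 4 unsatisfiable, so it must be preposition.
Position 8: tagging it conjunction would leave rule 3 unsatisfiable, so it must be adverb.
Position 4: tagging it preposition would leave rule 1 unsatisfiable, so it must be conjunction.
So the tagging must be: adjective adverb preposition conjunction adjective adjective adjective adverb.
Check: rule 1 satisfied; rule 2 satisfied; rule 3 satisfied; rule 4 satisfied.

adjective adverb preposition conjunction adjective adjective adjective adverb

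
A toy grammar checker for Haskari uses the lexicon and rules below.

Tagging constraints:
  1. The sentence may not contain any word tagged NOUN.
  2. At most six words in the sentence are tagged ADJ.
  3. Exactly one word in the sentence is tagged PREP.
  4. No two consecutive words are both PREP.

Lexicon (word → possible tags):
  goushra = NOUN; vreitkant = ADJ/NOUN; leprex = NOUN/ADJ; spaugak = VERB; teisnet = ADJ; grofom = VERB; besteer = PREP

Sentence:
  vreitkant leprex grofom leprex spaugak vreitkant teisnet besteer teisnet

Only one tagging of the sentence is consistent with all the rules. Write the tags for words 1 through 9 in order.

ADJ ADJ VERB ADJ VERB ADJ ADJ PREP ADJ

Candidates per position — 1:vreitkant {ADJ,NOUN}; 2:leprex {NOUN,ADJ}; 3:grofom {VERB}; 4:leprex {NOUN,ADJ}; 5:spaugak {VERB}; 6:vreitkant {ADJ,NOUN}; 7:teisnet {ADJ}; 8:besteer {PREP}; 9:teisnet {ADJ}.
At position 1, choosing NOUN makes rule 1 impossible to satisfy; hence ADJ.
At position 2, choosing NOUN makes rule 1 impossible to satisfy; hence ADJ.
At position 4, choosing NOUN makes rule 1 impossible to satisfy; hence ADJ.
At position 6, choosing NOUN makes rule 1 impossible to satisfy; hence ADJ.
The unique satisfying tagging is: ADJ ADJ VERB ADJ VERB ADJ ADJ PREP ADJ.
Checking: rule 1 holds; rule 2 holds; rule 3 holds; rule 4 holds.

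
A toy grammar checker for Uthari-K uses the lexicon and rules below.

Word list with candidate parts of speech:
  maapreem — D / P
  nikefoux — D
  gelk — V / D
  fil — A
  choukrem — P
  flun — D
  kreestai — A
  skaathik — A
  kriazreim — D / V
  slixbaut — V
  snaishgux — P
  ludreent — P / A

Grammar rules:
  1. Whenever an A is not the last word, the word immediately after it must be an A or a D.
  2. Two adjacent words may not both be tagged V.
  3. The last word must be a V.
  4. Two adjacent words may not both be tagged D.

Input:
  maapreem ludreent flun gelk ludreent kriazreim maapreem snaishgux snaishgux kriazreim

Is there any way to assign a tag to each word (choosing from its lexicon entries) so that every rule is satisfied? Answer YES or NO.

YES

Candidates per position — 1:maapreem {D,P}; 2:ludreent {P,A}; 3:flun {D}; 4:gelk {V,D}; 5:ludreent {P,A}; 6:kriazreim {D,V}; 7:maapreem {D,P}; 8:snaishgux {P}; 9:snaishgux {P}; 10:kriazreim {D,V}.
One satisfying assignment: D A D V P V P P P V.
Rule-by-rule: rule 1 satisfied; rule 2 satisfied; rule 3 satisfied; rule 4 satisfied.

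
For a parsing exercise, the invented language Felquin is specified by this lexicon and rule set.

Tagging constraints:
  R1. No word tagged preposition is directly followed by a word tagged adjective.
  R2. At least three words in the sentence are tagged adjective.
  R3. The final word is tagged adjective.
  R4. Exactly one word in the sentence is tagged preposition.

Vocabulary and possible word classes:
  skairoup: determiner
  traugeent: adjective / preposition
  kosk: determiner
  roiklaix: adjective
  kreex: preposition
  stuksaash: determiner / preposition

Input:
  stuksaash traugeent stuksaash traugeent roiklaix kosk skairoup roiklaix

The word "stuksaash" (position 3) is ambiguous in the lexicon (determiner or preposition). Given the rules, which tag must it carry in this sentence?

determiner

Candidates per position — 1:stuksaash {determiner,preposition}; 2:traugeent {adjective,preposition}; 3:stuksaash {determiner,preposition}; 4:traugeent {adjective,preposition}; 5:roiklaix {adjective}; 6:kosk {determiner}; 7:skairoup {determiner}; 8:roiklaix {adjective}.
Position 3: tagging it preposition would leave rule 1 unsatisfiable, so it must be determiner.
Position 4: tagging it preposition would leave rule 1 unsatisfiable, so it must be adjective.
The remaining ambiguous positions (1, 2) are resolved jointly — only one combination satisfies every rule.
The unique satisfying tagging is: determiner preposition determiner adjective adjective determiner determiner adjective.
Rule-by-rule: rule 1 ok; rule 2 ok; rule 3 ok; rule 4 ok.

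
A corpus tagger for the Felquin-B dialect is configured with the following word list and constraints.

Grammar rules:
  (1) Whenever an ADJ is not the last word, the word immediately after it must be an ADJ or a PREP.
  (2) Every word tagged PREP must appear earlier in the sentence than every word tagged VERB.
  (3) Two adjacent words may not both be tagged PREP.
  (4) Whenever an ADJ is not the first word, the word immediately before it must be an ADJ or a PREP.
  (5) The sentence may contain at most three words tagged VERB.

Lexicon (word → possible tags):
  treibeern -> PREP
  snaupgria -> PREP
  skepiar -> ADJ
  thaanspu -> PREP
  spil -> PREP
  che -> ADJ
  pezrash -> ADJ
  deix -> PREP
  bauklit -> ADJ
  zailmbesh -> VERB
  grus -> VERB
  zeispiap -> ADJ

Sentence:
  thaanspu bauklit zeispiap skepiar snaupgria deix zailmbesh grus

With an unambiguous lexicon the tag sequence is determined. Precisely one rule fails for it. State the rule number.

Fixed tagging: PREP ADJ ADJ ADJ PREP PREP VERB VERB.
Applying the rules: R1 pass, R2 pass, R3 fail, R4 pass, R5 pass.
Only rule 3 fails.

3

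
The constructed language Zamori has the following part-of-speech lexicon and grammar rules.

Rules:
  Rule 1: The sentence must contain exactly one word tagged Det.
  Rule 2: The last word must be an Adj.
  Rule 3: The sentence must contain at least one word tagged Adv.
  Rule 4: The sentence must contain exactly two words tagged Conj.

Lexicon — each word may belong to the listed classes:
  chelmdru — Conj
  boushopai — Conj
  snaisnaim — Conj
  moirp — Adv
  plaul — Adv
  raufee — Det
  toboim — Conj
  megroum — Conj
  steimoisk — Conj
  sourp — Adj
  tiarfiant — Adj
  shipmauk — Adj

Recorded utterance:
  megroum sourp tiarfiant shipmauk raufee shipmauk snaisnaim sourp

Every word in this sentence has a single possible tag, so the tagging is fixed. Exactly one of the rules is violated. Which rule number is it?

3

Fixed tagging: Conj Adj Adj Adj Det Adj Conj Adj.
Rule check: R1 pass, R2 pass, R3 fail, R4 pass.
Only rule 3 fails.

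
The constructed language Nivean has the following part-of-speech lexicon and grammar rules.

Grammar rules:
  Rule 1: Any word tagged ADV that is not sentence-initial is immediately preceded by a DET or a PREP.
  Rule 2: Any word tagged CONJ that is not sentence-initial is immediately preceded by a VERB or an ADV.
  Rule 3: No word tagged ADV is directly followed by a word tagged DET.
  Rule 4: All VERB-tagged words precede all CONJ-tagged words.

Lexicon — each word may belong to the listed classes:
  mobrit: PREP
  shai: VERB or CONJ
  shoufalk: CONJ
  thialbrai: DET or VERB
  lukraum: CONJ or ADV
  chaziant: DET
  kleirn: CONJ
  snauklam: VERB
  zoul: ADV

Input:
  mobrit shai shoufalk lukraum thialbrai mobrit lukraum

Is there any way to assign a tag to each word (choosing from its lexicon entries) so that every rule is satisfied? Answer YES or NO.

NO

Candidates per position — 1:mobrit {PREP}; 2:shai {VERB,CONJ}; 3:shoufalk {CONJ}; 4:lukraum {CONJ,ADV}; 5:thialbrai {DET,VERB}; 6:mobrit {PREP}; 7:lukraum {CONJ,ADV}.
Every candidate sequence violates at least one rule; no consistent tagging exists.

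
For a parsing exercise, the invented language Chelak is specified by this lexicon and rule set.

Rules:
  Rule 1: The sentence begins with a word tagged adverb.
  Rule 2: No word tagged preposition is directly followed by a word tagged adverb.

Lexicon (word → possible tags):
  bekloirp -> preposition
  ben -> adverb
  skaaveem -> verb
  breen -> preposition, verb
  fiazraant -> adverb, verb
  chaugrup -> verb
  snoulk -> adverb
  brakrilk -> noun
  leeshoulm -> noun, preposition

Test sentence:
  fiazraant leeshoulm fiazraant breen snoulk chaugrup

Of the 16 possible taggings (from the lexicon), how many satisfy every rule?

Candidates per position — 1:fiazraant {adverb,verb}; 2:leeshoulm {noun,preposition}; 3:fiazraant {adverb,verb}; 4:breen {preposition,verb}; 5:snoulk {adverb}; 6:chaugrup {verb}.
There are 16 candidate sequences in total.
The sequences that satisfy every rule: adverb noun adverb verb adverb verb; adverb noun verb verb adverb verb; adverb preposition verb verb adverb verb.
Count = 3.

3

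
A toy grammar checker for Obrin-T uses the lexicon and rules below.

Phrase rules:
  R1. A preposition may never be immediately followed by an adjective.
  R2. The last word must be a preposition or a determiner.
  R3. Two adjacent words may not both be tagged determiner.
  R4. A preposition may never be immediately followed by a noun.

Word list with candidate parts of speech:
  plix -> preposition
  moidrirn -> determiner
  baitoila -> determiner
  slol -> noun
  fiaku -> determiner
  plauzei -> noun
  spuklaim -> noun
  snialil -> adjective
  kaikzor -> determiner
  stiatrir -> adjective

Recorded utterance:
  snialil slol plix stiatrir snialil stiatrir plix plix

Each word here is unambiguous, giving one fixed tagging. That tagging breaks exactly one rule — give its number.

1

Fixed tagging: adjective noun preposition adjective adjective adjective preposition preposition.
Rule check: R1 violated, R2 holds, R3 holds, R4 holds.
Only rule 1 fails.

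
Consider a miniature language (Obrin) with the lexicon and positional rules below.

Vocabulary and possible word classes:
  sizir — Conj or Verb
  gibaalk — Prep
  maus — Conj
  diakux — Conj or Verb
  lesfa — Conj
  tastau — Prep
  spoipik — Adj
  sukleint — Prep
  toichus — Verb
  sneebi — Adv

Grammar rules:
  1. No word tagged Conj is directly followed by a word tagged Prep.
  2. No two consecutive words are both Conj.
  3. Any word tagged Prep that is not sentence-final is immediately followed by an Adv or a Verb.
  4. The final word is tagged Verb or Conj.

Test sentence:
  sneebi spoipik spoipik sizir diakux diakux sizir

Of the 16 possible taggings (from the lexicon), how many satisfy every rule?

8

Candidates per position — 1:sneebi {Adv}; 2:spoipik {Adj}; 3:spoipik {Adj}; 4:sizir {Conj,Verb}; 5:diakux {Conj,Verb}; 6:diakux {Conj,Verb}; 7:sizir {Conj,Verb}.
There are 16 candidate sequences in total.
Checking each against the rules leaves 8 sequences.
Count = 8.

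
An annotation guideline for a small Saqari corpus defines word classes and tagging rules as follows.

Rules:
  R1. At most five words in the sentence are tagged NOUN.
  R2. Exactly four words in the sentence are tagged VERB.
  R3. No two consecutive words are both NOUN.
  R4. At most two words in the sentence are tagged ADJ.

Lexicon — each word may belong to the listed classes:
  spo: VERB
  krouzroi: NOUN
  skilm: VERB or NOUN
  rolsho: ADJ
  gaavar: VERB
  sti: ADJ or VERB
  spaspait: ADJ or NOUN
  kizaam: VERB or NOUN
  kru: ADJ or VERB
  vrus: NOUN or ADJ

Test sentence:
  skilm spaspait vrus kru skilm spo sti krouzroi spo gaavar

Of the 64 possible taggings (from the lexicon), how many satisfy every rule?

Candidates per position — 1:skilm {VERB,NOUN}; 2:spaspait {ADJ,NOUN}; 3:vrus {NOUN,ADJ}; 4:kru {ADJ,VERB}; 5:skilm {VERB,NOUN}; 6:spo {VERB}; 7:sti {ADJ,VERB}; 8:krouzroi {NOUN}; 9:spo {VERB}; 10:gaavar {VERB}.
There are 64 candidate sequences in total.
The sequences that satisfy every rule: NOUN ADJ NOUN ADJ NOUN VERB VERB NOUN VERB VERB; NOUN ADJ NOUN VERB NOUN VERB ADJ NOUN VERB VERB.
Count = 2.

2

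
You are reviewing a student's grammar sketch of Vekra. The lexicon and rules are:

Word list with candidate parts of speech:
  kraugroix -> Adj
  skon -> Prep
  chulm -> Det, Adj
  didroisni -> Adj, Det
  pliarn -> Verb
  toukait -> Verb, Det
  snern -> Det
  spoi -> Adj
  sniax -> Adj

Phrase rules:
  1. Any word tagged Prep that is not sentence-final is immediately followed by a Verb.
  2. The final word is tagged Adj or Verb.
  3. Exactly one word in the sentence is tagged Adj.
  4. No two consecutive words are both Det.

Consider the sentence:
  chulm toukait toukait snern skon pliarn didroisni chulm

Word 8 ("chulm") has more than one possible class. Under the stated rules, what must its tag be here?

Candidates per position — 1:chulm {Det,Adj}; 2:toukait {Verb,Det}; 3:toukait {Verb,Det}; 4:snern {Det}; 5:skon {Prep}; 6:pliarn {Verb}; 7:didroisni {Adj,Det}; 8:chulm {Det,Adj}.
Position 3: Det is ruled out by rule 4; that leaves Verb.
Position 8: Det is ruled out by rule 2; that leaves Adj.
Position 1: Adj is ruled out by rule 3; that leaves Det.
Position 2: Det is ruled out by rule 4; that leaves Verb.
Position 7: Adj is ruled out by rule 3; that leaves Det.
That leaves exactly one tagging: Det Verb Verb Det Prep Verb Det Adj.
Checking: rule 1 ✓; rule 2 ✓; rule 3 ✓; rule 4 ✓.

Adj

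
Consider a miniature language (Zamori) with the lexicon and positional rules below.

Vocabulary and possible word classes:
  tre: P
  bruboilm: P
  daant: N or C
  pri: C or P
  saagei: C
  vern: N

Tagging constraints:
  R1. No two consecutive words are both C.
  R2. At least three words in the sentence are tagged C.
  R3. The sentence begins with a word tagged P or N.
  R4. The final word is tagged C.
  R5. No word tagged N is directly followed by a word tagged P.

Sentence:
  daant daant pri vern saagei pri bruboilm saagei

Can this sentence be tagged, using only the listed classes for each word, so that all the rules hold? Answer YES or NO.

Candidates per position — 1:daant {N,C}; 2:daant {N,C}; 3:pri {C,P}; 4:vern {N}; 5:saagei {C}; 6:pri {C,P}; 7:bruboilm {P}; 8:saagei {C}.
One satisfying assignment: N N C N C P P C.
Verifying each rule — rule 1 ✓; rule 2 ✓; rule 3 ✓; rule 4 ✓; rule 5 ✓.

YES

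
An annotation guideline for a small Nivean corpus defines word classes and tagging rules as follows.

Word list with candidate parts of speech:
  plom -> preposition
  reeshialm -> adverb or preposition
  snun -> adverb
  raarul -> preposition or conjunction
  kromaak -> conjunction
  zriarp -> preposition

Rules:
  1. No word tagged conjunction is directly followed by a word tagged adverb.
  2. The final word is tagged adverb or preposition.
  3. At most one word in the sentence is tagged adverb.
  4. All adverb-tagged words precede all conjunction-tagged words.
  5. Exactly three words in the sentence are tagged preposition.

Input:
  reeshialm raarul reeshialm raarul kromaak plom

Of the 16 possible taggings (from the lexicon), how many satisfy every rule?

Candidates per position — 1:reeshialm {adverb,preposition}; 2:raarul {preposition,conjunction}; 3:reeshialm {adverb,preposition}; 4:raarul {preposition,conjunction}; 5:kromaak {conjunction}; 6:plom {preposition}.
There are 16 candidate sequences in total.
The sequences that satisfy every rule: adverb preposition preposition conjunction conjunction preposition; adverb conjunction preposition preposition conjunction preposition; preposition preposition adverb conjunction conjunction preposition; preposition conjunction preposition conjunction conjunction preposition.
Count = 4.

4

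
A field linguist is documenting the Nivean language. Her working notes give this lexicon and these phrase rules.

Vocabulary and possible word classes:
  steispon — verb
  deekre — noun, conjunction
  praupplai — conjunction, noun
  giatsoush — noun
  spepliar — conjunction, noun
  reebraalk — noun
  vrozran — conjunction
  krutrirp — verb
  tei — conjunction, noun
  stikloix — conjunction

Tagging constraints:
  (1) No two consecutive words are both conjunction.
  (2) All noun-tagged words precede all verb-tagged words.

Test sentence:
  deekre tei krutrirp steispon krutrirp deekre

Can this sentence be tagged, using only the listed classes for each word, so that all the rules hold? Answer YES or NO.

YES

Candidates per position — 1:deekre {noun,conjunction}; 2:tei {conjunction,noun}; 3:krutrirp {verb}; 4:steispon {verb}; 5:krutrirp {verb}; 6:deekre {noun,conjunction}.
One satisfying assignment: noun conjunction verb verb verb conjunction.
Rule-by-rule: rule 1 ✓; rule 2 ✓.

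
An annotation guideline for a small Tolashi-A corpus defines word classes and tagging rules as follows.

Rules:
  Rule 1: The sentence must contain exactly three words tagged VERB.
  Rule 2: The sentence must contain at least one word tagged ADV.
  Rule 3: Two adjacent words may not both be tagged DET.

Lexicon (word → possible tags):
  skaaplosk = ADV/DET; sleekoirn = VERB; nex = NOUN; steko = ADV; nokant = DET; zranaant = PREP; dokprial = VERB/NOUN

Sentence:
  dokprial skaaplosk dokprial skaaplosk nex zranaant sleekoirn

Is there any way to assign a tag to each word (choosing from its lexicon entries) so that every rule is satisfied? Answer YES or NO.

Candidates per position — 1:dokprial {VERB,NOUN}; 2:skaaplosk {ADV,DET}; 3:dokprial {VERB,NOUN}; 4:skaaplosk {ADV,DET}; 5:nex {NOUN}; 6:zranaant {PREP}; 7:sleekoirn {VERB}.
One satisfying assignment: VERB ADV VERB ADV NOUN PREP VERB.
Verifying each rule — rule 1 satisfied; rule 2 satisfied; rule 3 satisfied.

YES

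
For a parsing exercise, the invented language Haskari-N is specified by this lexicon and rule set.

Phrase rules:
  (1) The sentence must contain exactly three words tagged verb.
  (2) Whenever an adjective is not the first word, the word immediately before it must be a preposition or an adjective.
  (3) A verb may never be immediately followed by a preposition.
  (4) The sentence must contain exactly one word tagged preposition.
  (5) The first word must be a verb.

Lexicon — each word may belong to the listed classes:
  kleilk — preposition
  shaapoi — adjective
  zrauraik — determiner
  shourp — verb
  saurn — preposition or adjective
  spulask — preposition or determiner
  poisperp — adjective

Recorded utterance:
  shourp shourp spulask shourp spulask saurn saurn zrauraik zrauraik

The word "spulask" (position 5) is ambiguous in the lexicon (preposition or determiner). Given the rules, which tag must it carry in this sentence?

determiner

Candidates per position — 1:shourp {verb}; 2:shourp {verb}; 3:spulask {preposition,determiner}; 4:shourp {verb}; 5:spulask {preposition,determiner}; 6:saurn {preposition,adjective}; 7:saurn {preposition,adjective}; 8:zrauraik {determiner}; 9:zrauraik {determiner}.
Word 3 cannot be preposition — rule 3 would then fail for every completion. It is determiner.
Word 5 cannot be preposition — rule 3 would then fail for every completion. It is determiner.
Word 6 cannot be adjective — rule 2 would then fail for every completion. It is preposition.
Word 7 cannot be preposition — rule 4 would then fail for every completion. It is adjective.
So the tagging must be: verb verb determiner verb determiner preposition adjective determiner determiner.
Checking: rule 1 satisfied; rule 2 satisfied; rule 3 satisfied; rule 4 satisfied; rule 5 satisfied.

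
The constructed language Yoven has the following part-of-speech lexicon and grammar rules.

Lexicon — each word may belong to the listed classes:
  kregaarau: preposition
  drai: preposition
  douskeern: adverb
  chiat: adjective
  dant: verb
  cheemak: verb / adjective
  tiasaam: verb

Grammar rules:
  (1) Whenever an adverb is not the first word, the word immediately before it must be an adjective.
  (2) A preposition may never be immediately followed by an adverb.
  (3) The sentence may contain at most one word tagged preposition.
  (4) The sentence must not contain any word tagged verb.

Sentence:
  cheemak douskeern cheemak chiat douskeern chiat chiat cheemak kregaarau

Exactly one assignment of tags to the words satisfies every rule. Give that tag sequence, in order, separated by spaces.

Candidates per position — 1:cheemak {verb,adjective}; 2:douskeern {adverb}; 3:cheemak {verb,adjective}; 4:chiat {adjective}; 5:douskeern {adverb}; 6:chiat {adjective}; 7:chiat {adjective}; 8:cheemak {verb,adjective}; 9:kregaarau {preposition}.
Position 1: verb is ruled out by rule 1; that leaves adjective.
Position 3: verb is ruled out by rule 4; that leaves adjective.
Position 8: verb is ruled out by rule 4; that leaves adjective.
So the tagging must be: adjective adverb adjective adjective adverb adjective adjective adjective preposition.
Verifying each rule — rule 1 satisfied; rule 2 satisfied; rule 3 satisfied; rule 4 satisfied.

adjective adverb adjective adjective adverb adjective adjective adjective preposition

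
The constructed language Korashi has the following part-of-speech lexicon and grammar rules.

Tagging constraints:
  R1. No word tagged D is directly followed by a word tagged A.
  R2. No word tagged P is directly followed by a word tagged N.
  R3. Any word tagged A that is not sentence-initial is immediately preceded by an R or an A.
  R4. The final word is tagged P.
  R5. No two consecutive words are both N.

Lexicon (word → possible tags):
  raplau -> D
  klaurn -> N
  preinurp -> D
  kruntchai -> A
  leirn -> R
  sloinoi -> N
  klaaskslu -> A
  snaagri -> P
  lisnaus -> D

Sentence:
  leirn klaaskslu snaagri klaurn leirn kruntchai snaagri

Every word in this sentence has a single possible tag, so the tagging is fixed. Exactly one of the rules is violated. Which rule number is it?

2

Fixed tagging: R A P N R A P.
Applying the rules: R1 ✓, R2 ✗, R3 ✓, R4 ✓, R5 ✓.
Only rule 2 fails.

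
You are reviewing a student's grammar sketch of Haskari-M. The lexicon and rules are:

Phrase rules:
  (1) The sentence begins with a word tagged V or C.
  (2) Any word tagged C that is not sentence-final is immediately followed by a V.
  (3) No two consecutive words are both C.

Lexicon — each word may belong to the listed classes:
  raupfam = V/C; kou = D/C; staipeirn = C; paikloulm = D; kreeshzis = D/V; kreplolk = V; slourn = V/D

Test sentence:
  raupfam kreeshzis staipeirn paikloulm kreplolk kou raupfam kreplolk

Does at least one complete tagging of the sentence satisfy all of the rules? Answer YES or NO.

NO

Candidates per position — 1:raupfam {V,C}; 2:kreeshzis {D,V}; 3:staipeirn {C}; 4:paikloulm {D}; 5:kreplolk {V}; 6:kou {D,C}; 7:raupfam {V,C}; 8:kreplolk {V}.
Rule 2 cannot be satisfied by any choice of tags from the lexicon.
So there is no consistent tagging.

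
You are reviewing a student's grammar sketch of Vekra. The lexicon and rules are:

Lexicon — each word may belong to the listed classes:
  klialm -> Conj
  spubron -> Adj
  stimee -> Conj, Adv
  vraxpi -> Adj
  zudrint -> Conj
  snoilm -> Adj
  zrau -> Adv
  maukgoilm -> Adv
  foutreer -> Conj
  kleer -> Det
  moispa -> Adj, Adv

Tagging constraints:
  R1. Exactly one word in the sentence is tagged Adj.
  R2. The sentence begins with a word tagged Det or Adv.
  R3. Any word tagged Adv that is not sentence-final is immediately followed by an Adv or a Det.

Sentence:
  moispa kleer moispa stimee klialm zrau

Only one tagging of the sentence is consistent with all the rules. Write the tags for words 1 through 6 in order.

Adv Det Adj Conj Conj Adv

Candidates per position — 1:moispa {Adj,Adv}; 2:kleer {Det}; 3:moispa {Adj,Adv}; 4:stimee {Conj,Adv}; 5:klialm {Conj}; 6:zrau {Adv}.
At position 1, choosing Adj makes rule 2 impossible to satisfy; hence Adv.
At position 3, choosing Adv makes rule 1 impossible to satisfy; hence Adj.
At position 4, choosing Adv makes rule 3 impossible to satisfy; hence Conj.
The only consistent sequence is: Adv Det Adj Conj Conj Adv.
Rule-by-rule: rule 1 holds; rule 2 holds; rule 3 holds.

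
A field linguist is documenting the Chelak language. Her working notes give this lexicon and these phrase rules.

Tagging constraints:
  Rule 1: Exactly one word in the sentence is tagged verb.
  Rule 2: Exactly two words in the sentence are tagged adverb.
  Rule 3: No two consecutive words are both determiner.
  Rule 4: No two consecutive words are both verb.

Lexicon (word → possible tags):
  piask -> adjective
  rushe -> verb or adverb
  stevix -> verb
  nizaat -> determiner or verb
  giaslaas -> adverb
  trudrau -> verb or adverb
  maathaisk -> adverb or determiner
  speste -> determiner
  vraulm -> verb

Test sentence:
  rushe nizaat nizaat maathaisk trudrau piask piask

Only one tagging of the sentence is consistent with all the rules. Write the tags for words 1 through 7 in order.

adverb determiner verb determiner adverb adjective adjective

Candidates per position — 1:rushe {verb,adverb}; 2:nizaat {determiner,verb}; 3:nizaat {determiner,verb}; 4:maathaisk {adverb,determiner}; 5:trudrau {verb,adverb}; 6:piask {adjective}; 7:piask {adjective}.
The remaining ambiguous positions (1, 2, 3, 4, 5) are resolved jointly — only one combination satisfies every rule.
The only consistent sequence is: adverb determiner verb determiner adverb adjective adjective.
Verifying each rule — rule 1 satisfied; rule 2 satisfied; rule 3 satisfied; rule 4 satisfied.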